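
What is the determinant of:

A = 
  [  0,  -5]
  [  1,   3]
For a 2×2 matrix, det = ad - bc = (0)(3) - (-5)(1) = 5

det(A) = 5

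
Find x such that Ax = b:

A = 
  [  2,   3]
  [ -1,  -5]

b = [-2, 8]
x = [2, -2]

Row reduce the augmented matrix [A|b]:
R2 → R2 + (1/2)·R1
REF = 
  [   2,    3,   -2]
  [   0, -7/2,    7]

Back-substitution:
x₂ = 7 / (-7/2) = -2
x₁ = (-2 - (3)(-2)) / 2 = 2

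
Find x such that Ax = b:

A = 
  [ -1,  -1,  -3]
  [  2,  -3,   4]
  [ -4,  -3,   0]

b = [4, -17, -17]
x = [2, 3, -3]

Row reduce the augmented matrix [A|b]:
R2 → R2 + (2)·R1
R3 → R3 - (4)·R1
R3 → R3 + (1/5)·R2
REF = 
  [    -1,     -1,     -3,      4]
  [     0,     -5,     -2,     -9]
  [     0,      0,   58/5, -174/5]

Back-substitution:
x₃ = (-174/5) / (58/5) = -3
x₂ = (-9 - (-2)(-3)) / (-5) = 3
x₁ = (4 - (-1)(3) - (-3)(-3)) / (-1) = 2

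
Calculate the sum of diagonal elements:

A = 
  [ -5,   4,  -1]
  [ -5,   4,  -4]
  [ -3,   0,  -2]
-3

tr(A) = -5 + 4 + -2 = -3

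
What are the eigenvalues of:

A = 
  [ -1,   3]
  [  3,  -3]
λ = -2 + √10, -2 - √10  (≈ 1.162, -5.162)

tr(A) = -4, det(A) = -6
Characteristic polynomial: λ² - tr(A)λ + det(A) = λ² + 4λ - 6
λ² + 4λ - 6 = 0  ⇒  λ = (-4 ± √((4)² - 4·(-6)))/2 = (-4 ± √(40))/2
  = -2 + √10,  -2 - √10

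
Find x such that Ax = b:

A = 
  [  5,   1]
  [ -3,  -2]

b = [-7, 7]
x = [-1, -2]

Row reduce the augmented matrix [A|b]:
R2 → R2 + (3/5)·R1
REF = 
  [   5,    1,   -7]
  [   0, -7/5, 14/5]

Back-substitution:
x₂ = (14/5) / (-7/5) = -2
x₁ = (-7 - (1)(-2)) / 5 = -1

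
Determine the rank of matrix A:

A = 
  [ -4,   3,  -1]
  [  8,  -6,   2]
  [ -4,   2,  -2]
rank(A) = 2

Row reduce:
R2 → R2 + (2)·R1
R3 → R3 - (1)·R1
Swap R2 ↔ R3
REF = 
  [ -4,   3,  -1]
  [  0,  -1,  -1]
  [  0,   0,   0]
Pivot columns: 1, 2 → 2 pivots.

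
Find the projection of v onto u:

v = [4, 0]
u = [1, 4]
proj_u(v) = [4/17, 16/17]

v·u = (4)(1) + (0)(4) = 4
u·u = (1)² + (4)² = 17
proj_u(v) = (v·u / u·u) × u = (4/17) × u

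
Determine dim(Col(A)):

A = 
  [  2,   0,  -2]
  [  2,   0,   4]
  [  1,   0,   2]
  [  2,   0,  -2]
dim(Col(A)) = 2

Row reduce:
R2 → R2 - (1)·R1
R3 → R3 - (1/2)·R1
R4 → R4 - (1)·R1
R3 → R3 - (1/2)·R2
REF = 
  [  2,   0,  -2]
  [  0,   0,   6]
  [  0,   0,   0]
  [  0,   0,   0]
Pivot columns: 1, 3 → 2 pivots.
dim(Col(A)) = number of pivot columns = 2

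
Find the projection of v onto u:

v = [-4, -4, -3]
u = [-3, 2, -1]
v·u = (-4)(-3) + (-4)(2) + (-3)(-1) = 7
u·u = (-3)² + (2)² + (-1)² = 14
proj_u(v) = (v·u / u·u) × u = (7/14) × u = (1/2) × u

proj_u(v) = [-3/2, 1, -1/2]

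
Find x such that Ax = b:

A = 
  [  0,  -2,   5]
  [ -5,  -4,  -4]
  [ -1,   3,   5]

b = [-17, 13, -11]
Row reduce the augmented matrix [A|b]:
Swap R1 ↔ R2
R3 → R3 - (1/5)·R1
R3 → R3 + (19/10)·R2
REF = 
  [     -5,      -4,      -4,      13]
  [      0,      -2,       5,     -17]
  [      0,       0,  153/10, -459/10]

Back-substitution:
x₃ = (-459/10) / (153/10) = -3
x₂ = (-17 - (5)(-3)) / (-2) = 1
x₁ = (13 - (-4)(1) - (-4)(-3)) / (-5) = -1

x = [-1, 1, -3]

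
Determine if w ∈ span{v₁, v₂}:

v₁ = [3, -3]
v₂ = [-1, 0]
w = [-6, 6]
Yes

Form the augmented matrix and row-reduce:
[v₁|v₂|w] = 
  [  3,  -1,  -6]
  [ -3,   0,   6]
R2 → R2 + (1)·R1
REF = 
  [  3,  -1,  -6]
  [  0,  -1,   0]

No row of the form [0 0 | nonzero], so the system is consistent. Back-substitution gives c₁ = -2, c₂ = 0: w = (-2)·v₁ + (0)·v₂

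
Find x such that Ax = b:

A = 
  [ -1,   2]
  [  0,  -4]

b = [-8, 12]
x = [2, -3]

Row reduce the augmented matrix [A|b]:
(already in echelon form)
REF = 
  [ -1,   2,  -8]
  [  0,  -4,  12]

Back-substitution:
x₂ = 12 / (-4) = -3
x₁ = (-8 - (2)(-3)) / (-1) = 2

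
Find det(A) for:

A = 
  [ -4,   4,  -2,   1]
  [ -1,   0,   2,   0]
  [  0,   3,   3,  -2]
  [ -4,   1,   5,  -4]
Cofactor expansion along row 1: det(A) = a₁₁M₁₁ - a₁₂M₁₂ + a₁₃M₁₃ - a₁₄M₁₄

M₁₁ = det[[0, 2, 0]; [3, 3, -2]; [1, 5, -4]]
  = (0)·((3)(-4) - (-2)(5)) - (2)·((3)(-4) - (-2)(1)) + (0)·((3)(5) - (3)(1))
  = (0)(-2) - (2)(-10) + (0)(12)
  = 20
M₁₂ = det[[-1, 2, 0]; [0, 3, -2]; [-4, 5, -4]]
  = (-1)·((3)(-4) - (-2)(5)) - (2)·((0)(-4) - (-2)(-4)) + (0)·((0)(5) - (3)(-4))
  = (-1)(-2) - (2)(-8) + (0)(12)
  = 18
M₁₃ = det[[-1, 0, 0]; [0, 3, -2]; [-4, 1, -4]]
  = (-1)·((3)(-4) - (-2)(1)) - (0)·((0)(-4) - (-2)(-4)) + (0)·((0)(1) - (3)(-4))
  = (-1)(-10) - (0)(-8) + (0)(12)
  = 10
M₁₄ = det[[-1, 0, 2]; [0, 3, 3]; [-4, 1, 5]]
  = (-1)·((3)(5) - (3)(1)) - (0)·((0)(5) - (3)(-4)) + (2)·((0)(1) - (3)(-4))
  = (-1)(12) - (0)(12) + (2)(12)
  = 12

det(A) = (-4)(20) - (4)(18) + (-2)(10) - (1)(12) = -184

det(A) = -184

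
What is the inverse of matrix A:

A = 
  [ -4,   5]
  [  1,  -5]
det(A) = (-4)(-5) - (5)(1) = 15
For a 2×2 matrix, A⁻¹ = (1/det(A)) · [[d, -b], [-c, a]]
    = (1/15) · [[-5, -5], [-1, -4]]

A⁻¹ = 
  [ -1/3,  -1/3]
  [-1/15, -4/15]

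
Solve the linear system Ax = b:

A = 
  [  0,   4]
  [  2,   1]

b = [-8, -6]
Row reduce the augmented matrix [A|b]:
Swap R1 ↔ R2
REF = 
  [  2,   1,  -6]
  [  0,   4,  -8]

Back-substitution:
x₂ = (-8) / 4 = -2
x₁ = (-6 - (1)(-2)) / 2 = -2

x = [-2, -2]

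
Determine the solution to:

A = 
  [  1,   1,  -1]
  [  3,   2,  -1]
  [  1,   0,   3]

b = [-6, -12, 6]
x = [-3, 0, 3]

Row reduce the augmented matrix [A|b]:
R2 → R2 - (3)·R1
R3 → R3 - (1)·R1
R3 → R3 - (1)·R2
REF = 
  [  1,   1,  -1,  -6]
  [  0,  -1,   2,   6]
  [  0,   0,   2,   6]

Back-substitution:
x₃ = 6 / 2 = 3
x₂ = (6 - (2)(3)) / (-1) = 0
x₁ = (-6 - (1)(0) - (-1)(3)) / 1 = -3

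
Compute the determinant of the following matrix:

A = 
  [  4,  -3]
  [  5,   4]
31

For a 2×2 matrix, det = ad - bc = (4)(4) - (-3)(5) = 31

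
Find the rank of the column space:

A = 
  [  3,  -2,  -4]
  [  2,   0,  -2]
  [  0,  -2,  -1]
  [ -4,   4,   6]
Row reduce:
R2 → R2 - (2/3)·R1
R4 → R4 + (4/3)·R1
R3 → R3 + (3/2)·R2
R4 → R4 - (1)·R2
REF = 
  [  3,  -2,  -4]
  [  0, 4/3, 2/3]
  [  0,   0,   0]
  [  0,   0,   0]
Pivot columns: 1, 2 → 2 pivots.
dim(Col(A)) = number of pivot columns = 2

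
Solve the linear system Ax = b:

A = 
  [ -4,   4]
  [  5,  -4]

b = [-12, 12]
Row reduce the augmented matrix [A|b]:
R2 → R2 + (5/4)·R1
REF = 
  [ -4,   4, -12]
  [  0,   1,  -3]

Back-substitution:
x₂ = (-3) / 1 = -3
x₁ = (-12 - (4)(-3)) / (-4) = 0

x = [0, -3]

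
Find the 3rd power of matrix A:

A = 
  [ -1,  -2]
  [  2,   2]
A² = A·A:
A²[1,1] = (-1)(-1) + (-2)(2) = -3
A²[1,2] = (-1)(-2) + (-2)(2) = -2
A²[2,1] = (2)(-1) + (2)(2) = 2
A²[2,2] = (2)(-2) + (2)(2) = 0
A² = 
  [ -3,  -2]
  [  2,   0]

A^3 = A^2·A:
A^3[1,1] = (-3)(-1) + (-2)(2) = -1
A^3[1,2] = (-3)(-2) + (-2)(2) = 2
A^3[2,1] = (2)(-1) + (0)(2) = -2
A^3[2,2] = (2)(-2) + (0)(2) = -4
A^3 = 
  [ -1,   2]
  [ -2,  -4]

Therefore
A^3 = 
  [ -1,   2]
  [ -2,  -4]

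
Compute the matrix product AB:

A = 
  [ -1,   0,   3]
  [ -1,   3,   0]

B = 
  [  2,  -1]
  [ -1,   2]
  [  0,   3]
A is 2×3 and B is 3×2, so AB is 2×2. Each entry is (row of A)·(column of B):
AB[1,1] = (-1)(2) + (0)(-1) + (3)(0) = -2
AB[1,2] = (-1)(-1) + (0)(2) + (3)(3) = 10
AB[2,1] = (-1)(2) + (3)(-1) + (0)(0) = -5
AB[2,2] = (-1)(-1) + (3)(2) + (0)(3) = 7

AB = 
  [ -2,  10]
  [ -5,   7]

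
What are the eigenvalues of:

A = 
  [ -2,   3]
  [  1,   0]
tr(A) = -2, det(A) = -3
Characteristic polynomial: λ² - tr(A)λ + det(A) = λ² + 2λ - 3
λ² + 2λ - 3 = (λ + 3)(λ - 1)

λ = 1, -3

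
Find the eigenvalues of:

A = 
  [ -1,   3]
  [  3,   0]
λ = (-1 + √37)/2, (-1 - √37)/2  (≈ 2.541, -3.541)

tr(A) = -1, det(A) = -9
Characteristic polynomial: λ² - tr(A)λ + det(A) = λ² + λ - 9
λ² + λ - 9 = 0  ⇒  λ = (-1 ± √((1)² - 4·(-9)))/2 = (-1 ± √(37))/2
  = (-1 + √37)/2,  (-1 - √37)/2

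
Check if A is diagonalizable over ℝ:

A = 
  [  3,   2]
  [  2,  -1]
Yes

tr(A) = 2, det(A) = -7
Characteristic polynomial: λ² - tr(A)λ + det(A) = λ² - 2λ - 7
λ² - 2λ - 7 = 0  ⇒  λ = (2 ± √((-2)² - 4·(-7)))/2 = (2 ± √(32))/2
  = 1 + 2√2,  1 - 2√2
Eigenvalues: 1 + 2√2, 1 - 2√2  (≈ 3.828, -1.828)
The two irrational eigenvalues are distinct (simple), so each has alg. mult. = geom. mult. = 1.
Sum of geometric multiplicities equals n, so A has n independent eigenvectors.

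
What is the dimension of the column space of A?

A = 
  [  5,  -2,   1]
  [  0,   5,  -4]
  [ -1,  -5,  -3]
dim(Col(A)) = 3

Row reduce:
R3 → R3 + (1/5)·R1
R3 → R3 + (27/25)·R2
REF = 
  [      5,      -2,       1]
  [      0,       5,      -4]
  [      0,       0, -178/25]
Pivot columns: 1, 2, 3 → 3 pivots.
dim(Col(A)) = number of pivot columns = 3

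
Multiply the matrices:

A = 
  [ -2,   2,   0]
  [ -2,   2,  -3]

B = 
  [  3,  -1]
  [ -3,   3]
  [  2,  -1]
A is 2×3 and B is 3×2, so AB is 2×2. Each entry is (row of A)·(column of B):
AB[1,1] = (-2)(3) + (2)(-3) + (0)(2) = -12
AB[1,2] = (-2)(-1) + (2)(3) + (0)(-1) = 8
AB[2,1] = (-2)(3) + (2)(-3) + (-3)(2) = -18
AB[2,2] = (-2)(-1) + (2)(3) + (-3)(-1) = 11

AB = 
  [-12,   8]
  [-18,  11]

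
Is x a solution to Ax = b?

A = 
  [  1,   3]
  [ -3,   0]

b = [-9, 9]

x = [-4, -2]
No

Ax = [-10, 12] ≠ b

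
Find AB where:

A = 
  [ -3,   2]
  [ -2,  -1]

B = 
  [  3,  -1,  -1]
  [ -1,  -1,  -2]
A is 2×2 and B is 2×3, so AB is 2×3. Each entry is (row of A)·(column of B):
AB[1,1] = (-3)(3) + (2)(-1) = -11
AB[1,2] = (-3)(-1) + (2)(-1) = 1
AB[1,3] = (-3)(-1) + (2)(-2) = -1
AB[2,1] = (-2)(3) + (-1)(-1) = -5
AB[2,2] = (-2)(-1) + (-1)(-1) = 3
AB[2,3] = (-2)(-1) + (-1)(-2) = 4

AB = 
  [-11,   1,  -1]
  [ -5,   3,   4]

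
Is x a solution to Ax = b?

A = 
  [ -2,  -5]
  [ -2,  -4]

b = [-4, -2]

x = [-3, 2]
Yes

Ax = [-4, -2] = b ✓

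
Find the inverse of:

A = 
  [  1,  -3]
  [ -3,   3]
det(A) = (1)(3) - (-3)(-3) = -6
For a 2×2 matrix, A⁻¹ = (1/det(A)) · [[d, -b], [-c, a]]
    = (-1/6) · [[3, 3], [3, 1]]

A⁻¹ = 
  [-1/2, -1/2]
  [-1/2, -1/6]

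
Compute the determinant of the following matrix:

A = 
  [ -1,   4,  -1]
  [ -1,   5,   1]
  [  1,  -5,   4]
-5

Cofactor expansion along row 1:
det(A) = (-1)·((5)(4) - (1)(-5)) - (4)·((-1)(4) - (1)(1)) + (-1)·((-1)(-5) - (5)(1))
  = (-1)(25) - (4)(-5) + (-1)(0)
  = -5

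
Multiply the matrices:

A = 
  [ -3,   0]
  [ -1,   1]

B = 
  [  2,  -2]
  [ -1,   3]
AB = 
  [ -6,   6]
  [ -3,   5]

A is 2×2 and B is 2×2, so AB is 2×2. Each entry is (row of A)·(column of B):
AB[1,1] = (-3)(2) + (0)(-1) = -6
AB[1,2] = (-3)(-2) + (0)(3) = 6
AB[2,1] = (-1)(2) + (1)(-1) = -3
AB[2,2] = (-1)(-2) + (1)(3) = 5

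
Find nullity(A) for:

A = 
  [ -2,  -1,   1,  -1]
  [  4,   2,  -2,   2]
nullity(A) = 3

Row reduce:
R2 → R2 + (2)·R1
REF = 
  [ -2,  -1,   1,  -1]
  [  0,   0,   0,   0]
Pivot columns: 1 → 1 pivot.
rank(A) = 1, so nullity(A) = 4 - 1 = 3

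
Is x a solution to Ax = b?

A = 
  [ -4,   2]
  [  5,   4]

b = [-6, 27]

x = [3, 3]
Yes

Ax = [-6, 27] = b ✓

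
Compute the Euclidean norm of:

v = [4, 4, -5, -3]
8.124

||v||₂ = √((4)² + (4)² + (-5)² + (-3)²) = √66 = 8.124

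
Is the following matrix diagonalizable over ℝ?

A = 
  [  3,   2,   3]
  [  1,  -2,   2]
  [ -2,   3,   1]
No

Characteristic polynomial: det(λI - A) = λ³ - 2λ² - 7λ + 37
By the rational root theorem any rational root is an integer dividing 37; none of those is a root, so p(λ) has no rational roots and hence (being an irreducible cubic) no repeated roots.
Discriminant of the cubic: Δ = -24887
Δ < 0 ⇒ one real eigenvalue and a complex-conjugate pair: λ ≈ -3.36, 2.68 + 1.957i, 2.68 - 1.957i
Has complex eigenvalues (not diagonalizable over ℝ).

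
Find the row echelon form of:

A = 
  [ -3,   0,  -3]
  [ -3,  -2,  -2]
Row operations:
R2 → R2 - (1)·R1

Resulting echelon form:
REF = 
  [ -3,   0,  -3]
  [  0,  -2,   1]

Rank = 2 (number of non-zero pivot rows).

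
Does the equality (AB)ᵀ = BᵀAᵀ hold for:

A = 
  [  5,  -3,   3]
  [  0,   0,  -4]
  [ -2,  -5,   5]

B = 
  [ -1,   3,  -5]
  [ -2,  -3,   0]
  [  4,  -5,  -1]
Yes

(AB)ᵀ = 
  [ 13, -16,  32]
  [  9,  20, -16]
  [-28,   4,   5]

BᵀAᵀ = 
  [ 13, -16,  32]
  [  9,  20, -16]
  [-28,   4,   5]

Both sides are equal — this is the standard identity (AB)ᵀ = BᵀAᵀ, which holds for all A, B.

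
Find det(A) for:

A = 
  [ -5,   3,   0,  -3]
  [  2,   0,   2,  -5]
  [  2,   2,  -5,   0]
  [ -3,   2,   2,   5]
639

Cofactor expansion along row 1: det(A) = a₁₁M₁₁ - a₁₂M₁₂ + a₁₃M₁₃ - a₁₄M₁₄

M₁₁ = det[[0, 2, -5]; [2, -5, 0]; [2, 2, 5]]
  = (0)·((-5)(5) - (0)(2)) - (2)·((2)(5) - (0)(2)) + (-5)·((2)(2) - (-5)(2))
  = (0)(-25) - (2)(10) + (-5)(14)
  = -90
M₁₂ = det[[2, 2, -5]; [2, -5, 0]; [-3, 2, 5]]
  = (2)·((-5)(5) - (0)(2)) - (2)·((2)(5) - (0)(-3)) + (-5)·((2)(2) - (-5)(-3))
  = (2)(-25) - (2)(10) + (-5)(-11)
  = -15
M₁₃ = det[[2, 0, -5]; [2, 2, 0]; [-3, 2, 5]]
  = (2)·((2)(5) - (0)(2)) - (0)·((2)(5) - (0)(-3)) + (-5)·((2)(2) - (2)(-3))
  = (2)(10) - (0)(10) + (-5)(10)
  = -30
M₁₄ = det[[2, 0, 2]; [2, 2, -5]; [-3, 2, 2]]
  = (2)·((2)(2) - (-5)(2)) - (0)·((2)(2) - (-5)(-3)) + (2)·((2)(2) - (2)(-3))
  = (2)(14) - (0)(-11) + (2)(10)
  = 48

det(A) = (-5)(-90) - (3)(-15) + (0)(-30) - (-3)(48) = 639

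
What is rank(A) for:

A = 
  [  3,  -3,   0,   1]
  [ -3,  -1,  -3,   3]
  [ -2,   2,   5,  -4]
rank(A) = 3

Row reduce:
R2 → R2 + (1)·R1
R3 → R3 + (2/3)·R1
REF = 
  [    3,    -3,     0,     1]
  [    0,    -4,    -3,     4]
  [    0,     0,     5, -10/3]
Pivot columns: 1, 2, 3 → 3 pivots.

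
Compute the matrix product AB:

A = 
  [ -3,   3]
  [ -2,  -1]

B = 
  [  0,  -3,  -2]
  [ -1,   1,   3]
AB = 
  [ -3,  12,  15]
  [  1,   5,   1]

A is 2×2 and B is 2×3, so AB is 2×3. Each entry is (row of A)·(column of B):
AB[1,1] = (-3)(0) + (3)(-1) = -3
AB[1,2] = (-3)(-3) + (3)(1) = 12
AB[1,3] = (-3)(-2) + (3)(3) = 15
AB[2,1] = (-2)(0) + (-1)(-1) = 1
AB[2,2] = (-2)(-3) + (-1)(1) = 5
AB[2,3] = (-2)(-2) + (-1)(3) = 1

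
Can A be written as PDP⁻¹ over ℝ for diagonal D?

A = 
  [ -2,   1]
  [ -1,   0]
No

tr(A) = -2, det(A) = 1
Characteristic polynomial: λ² - tr(A)λ + det(A) = λ² + 2λ + 1
λ² + 2λ + 1 = (λ + 1)²
Eigenvalues: -1, -1
λ=-1: alg. mult. = 2, geom. mult. = 2 - rank(A - (-1)I) = 2 - 1 = 1
Sum of geometric multiplicities = 1 < n = 2, so there aren't enough independent eigenvectors.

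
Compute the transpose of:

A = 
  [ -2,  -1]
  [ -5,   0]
Aᵀ = 
  [ -2,  -5]
  [ -1,   0]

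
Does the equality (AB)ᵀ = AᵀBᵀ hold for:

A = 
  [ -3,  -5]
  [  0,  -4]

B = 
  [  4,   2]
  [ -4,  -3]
No

(AB)ᵀ = 
  [  8,  16]
  [  9,  12]

AᵀBᵀ = 
  [-12,  12]
  [-28,  32]

The two matrices differ, so (AB)ᵀ ≠ AᵀBᵀ in general. The correct identity is (AB)ᵀ = BᵀAᵀ.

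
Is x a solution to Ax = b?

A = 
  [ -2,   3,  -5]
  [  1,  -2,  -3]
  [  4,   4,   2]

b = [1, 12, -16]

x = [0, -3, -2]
Yes

Ax = [1, 12, -16] = b ✓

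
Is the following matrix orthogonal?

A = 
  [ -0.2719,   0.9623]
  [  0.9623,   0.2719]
Yes

AᵀA = 
  [  1,   0]
  [  0,   1]
≈ I (equal to I up to the 4-dp rounding of the entries)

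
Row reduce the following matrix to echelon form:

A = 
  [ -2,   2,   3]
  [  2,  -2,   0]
Row operations:
R2 → R2 + (1)·R1

Resulting echelon form:
REF = 
  [ -2,   2,   3]
  [  0,   0,   3]

Rank = 2 (number of non-zero pivot rows).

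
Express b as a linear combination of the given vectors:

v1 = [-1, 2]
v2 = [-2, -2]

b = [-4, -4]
c1 = 0, c2 = 2

b = 0·v1 + 2·v2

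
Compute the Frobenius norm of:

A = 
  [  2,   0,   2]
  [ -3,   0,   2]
||A||_F = 4.583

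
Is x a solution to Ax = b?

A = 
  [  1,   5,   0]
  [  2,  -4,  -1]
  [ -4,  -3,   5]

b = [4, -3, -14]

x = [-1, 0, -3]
No

Ax = [-1, 1, -11] ≠ b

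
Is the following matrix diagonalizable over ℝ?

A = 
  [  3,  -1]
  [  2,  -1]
Yes

tr(A) = 2, det(A) = -1
Characteristic polynomial: λ² - tr(A)λ + det(A) = λ² - 2λ - 1
λ² - 2λ - 1 = 0  ⇒  λ = (2 ± √((-2)² - 4·(-1)))/2 = (2 ± √(8))/2
  = 1 + √2,  1 - √2
Eigenvalues: 1 + √2, 1 - √2  (≈ 2.414, -0.4142)
The two irrational eigenvalues are distinct (simple), so each has alg. mult. = geom. mult. = 1.
Sum of geometric multiplicities equals n, so A has n independent eigenvectors.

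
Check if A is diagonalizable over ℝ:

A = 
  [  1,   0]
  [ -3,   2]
Yes

tr(A) = 3, det(A) = 2
Characteristic polynomial: λ² - tr(A)λ + det(A) = λ² - 3λ + 2
λ² - 3λ + 2 = (λ - 1)(λ - 2)
Eigenvalues: 2, 1
λ=1: alg. mult. = 1, geom. mult. = 2 - rank(A - (1)I) = 2 - 1 = 1
λ=2: alg. mult. = 1, geom. mult. = 2 - rank(A - (2)I) = 2 - 1 = 1
Sum of geometric multiplicities equals n, so A has n independent eigenvectors.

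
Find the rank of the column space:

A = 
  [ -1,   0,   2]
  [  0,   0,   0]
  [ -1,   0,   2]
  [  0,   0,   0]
dim(Col(A)) = 1

Row reduce:
R3 → R3 - (1)·R1
REF = 
  [ -1,   0,   2]
  [  0,   0,   0]
  [  0,   0,   0]
  [  0,   0,   0]
Pivot columns: 1 → 1 pivot.
dim(Col(A)) = number of pivot columns = 1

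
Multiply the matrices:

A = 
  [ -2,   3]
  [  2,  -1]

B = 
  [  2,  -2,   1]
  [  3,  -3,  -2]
AB = 
  [  5,  -5,  -8]
  [  1,  -1,   4]

A is 2×2 and B is 2×3, so AB is 2×3. Each entry is (row of A)·(column of B):
AB[1,1] = (-2)(2) + (3)(3) = 5
AB[1,2] = (-2)(-2) + (3)(-3) = -5
AB[1,3] = (-2)(1) + (3)(-2) = -8
AB[2,1] = (2)(2) + (-1)(3) = 1
AB[2,2] = (2)(-2) + (-1)(-3) = -1
AB[2,3] = (2)(1) + (-1)(-2) = 4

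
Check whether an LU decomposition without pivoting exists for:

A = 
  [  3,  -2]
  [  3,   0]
Yes.
A[1,1] = 3 ≠ 0, so Gaussian elimination proceeds without a row swap: multiplier ℓ₂₁ = (3)/(3) = 1, and U[2,2] = 0 - (1)(-2) = 2.
L = 
  [  1,   0]
  [  1,   1]
U = 
  [  3,  -2]
  [  0,   2]
Check row 2 of LU: [(1)(3), (1)(-2) + 2] = [3, 0] = row 2 of A ✓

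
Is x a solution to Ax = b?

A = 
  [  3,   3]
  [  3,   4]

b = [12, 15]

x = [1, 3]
Yes

Ax = [12, 15] = b ✓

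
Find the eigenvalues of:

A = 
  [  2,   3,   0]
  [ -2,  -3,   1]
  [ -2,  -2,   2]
λ = -1, 1 + i, 1 - i  (≈ -1, 1 + 1i, 1 - 1i)

Characteristic polynomial: det(λI - A) = λ³ - λ² + 2
Testing integer divisors of the constant term: p(-1) = 0, so (λ + 1) is a factor:
p(λ) = (λ + 1)(λ² - 2λ + 2)
λ² - 2λ + 2 = 0  ⇒  λ = (2 ± √((-2)² - 4·(2)))/2 = (2 ± √(-4))/2
  = 1 + i,  1 - i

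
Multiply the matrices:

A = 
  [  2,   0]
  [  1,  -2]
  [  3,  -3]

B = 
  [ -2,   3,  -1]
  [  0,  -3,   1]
AB = 
  [ -4,   6,  -2]
  [ -2,   9,  -3]
  [ -6,  18,  -6]

A is 3×2 and B is 2×3, so AB is 3×3. Each entry is (row of A)·(column of B):
AB[1,1] = (2)(-2) + (0)(0) = -4
AB[1,2] = (2)(3) + (0)(-3) = 6
AB[1,3] = (2)(-1) + (0)(1) = -2
AB[2,1] = (1)(-2) + (-2)(0) = -2
AB[2,2] = (1)(3) + (-2)(-3) = 9
AB[2,3] = (1)(-1) + (-2)(1) = -3
AB[3,1] = (3)(-2) + (-3)(0) = -6
AB[3,2] = (3)(3) + (-3)(-3) = 18
AB[3,3] = (3)(-1) + (-3)(1) = -6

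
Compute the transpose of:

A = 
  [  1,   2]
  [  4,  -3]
Aᵀ = 
  [  1,   4]
  [  2,  -3]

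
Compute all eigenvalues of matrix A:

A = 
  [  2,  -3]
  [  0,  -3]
tr(A) = -1, det(A) = -6
Characteristic polynomial: λ² - tr(A)λ + det(A) = λ² + λ - 6
λ² + λ - 6 = (λ + 3)(λ - 2)

λ = 2, -3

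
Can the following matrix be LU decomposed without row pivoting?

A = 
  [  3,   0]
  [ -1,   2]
Yes.
A[1,1] = 3 ≠ 0, so Gaussian elimination proceeds without a row swap: multiplier ℓ₂₁ = (-1)/(3) = -1/3, and U[2,2] = 2 - (-1/3)(0) = 2.
L = 
  [   1,    0]
  [-1/3,    1]
U = 
  [  3,   0]
  [  0,   2]
Check row 2 of LU: [(-1/3)(3), (-1/3)(0) + 2] = [-1, 2] = row 2 of A ✓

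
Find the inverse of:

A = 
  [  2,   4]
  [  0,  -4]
det(A) = (2)(-4) - (4)(0) = -8
For a 2×2 matrix, A⁻¹ = (1/det(A)) · [[d, -b], [-c, a]]
    = (-1/8) · [[-4, -4], [0, 2]]

A⁻¹ = 
  [ 1/2,  1/2]
  [   0, -1/4]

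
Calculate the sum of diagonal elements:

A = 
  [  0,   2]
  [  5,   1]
1

tr(A) = 0 + 1 = 1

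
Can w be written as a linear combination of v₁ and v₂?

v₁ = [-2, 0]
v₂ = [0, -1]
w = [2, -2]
Yes

Form the augmented matrix and row-reduce:
[v₁|v₂|w] = 
  [ -2,   0,   2]
  [  0,  -1,  -2]
(already in echelon form — no row operations needed)

No row of the form [0 0 | nonzero], so the system is consistent. Back-substitution gives c₁ = -1, c₂ = 2: w = (-1)·v₁ + (2)·v₂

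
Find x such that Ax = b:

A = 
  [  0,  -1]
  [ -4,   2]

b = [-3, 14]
x = [-2, 3]

Row reduce the augmented matrix [A|b]:
Swap R1 ↔ R2
REF = 
  [ -4,   2,  14]
  [  0,  -1,  -3]

Back-substitution:
x₂ = (-3) / (-1) = 3
x₁ = (14 - (2)(3)) / (-4) = -2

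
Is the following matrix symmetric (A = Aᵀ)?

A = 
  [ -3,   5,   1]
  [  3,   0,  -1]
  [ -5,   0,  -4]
No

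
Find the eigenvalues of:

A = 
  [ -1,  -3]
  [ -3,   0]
tr(A) = -1, det(A) = -9
Characteristic polynomial: λ² - tr(A)λ + det(A) = λ² + λ - 9
λ² + λ - 9 = 0  ⇒  λ = (-1 ± √((1)² - 4·(-9)))/2 = (-1 ± √(37))/2
  = (-1 + √37)/2,  (-1 - √37)/2

λ = (-1 + √37)/2, (-1 - √37)/2  (≈ 2.541, -3.541)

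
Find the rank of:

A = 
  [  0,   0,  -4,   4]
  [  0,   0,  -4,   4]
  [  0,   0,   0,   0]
rank(A) = 1

Row reduce:
R2 → R2 - (1)·R1
REF = 
  [  0,   0,  -4,   4]
  [  0,   0,   0,   0]
  [  0,   0,   0,   0]
Pivot columns: 3 → 1 pivot.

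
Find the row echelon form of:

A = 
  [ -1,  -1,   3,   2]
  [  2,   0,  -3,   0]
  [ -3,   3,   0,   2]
Row operations:
R2 → R2 + (2)·R1
R3 → R3 - (3)·R1
R3 → R3 + (3)·R2

Resulting echelon form:
REF = 
  [ -1,  -1,   3,   2]
  [  0,  -2,   3,   4]
  [  0,   0,   0,   8]

Rank = 3 (number of non-zero pivot rows).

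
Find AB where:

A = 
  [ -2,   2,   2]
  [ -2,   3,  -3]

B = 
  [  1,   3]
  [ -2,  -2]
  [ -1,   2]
AB = 
  [ -8,  -6]
  [ -5, -18]

A is 2×3 and B is 3×2, so AB is 2×2. Each entry is (row of A)·(column of B):
AB[1,1] = (-2)(1) + (2)(-2) + (2)(-1) = -8
AB[1,2] = (-2)(3) + (2)(-2) + (2)(2) = -6
AB[2,1] = (-2)(1) + (3)(-2) + (-3)(-1) = -5
AB[2,2] = (-2)(3) + (3)(-2) + (-3)(2) = -18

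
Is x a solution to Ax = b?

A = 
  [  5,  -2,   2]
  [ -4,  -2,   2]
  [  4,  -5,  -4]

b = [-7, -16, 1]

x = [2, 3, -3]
No

Ax = [-2, -20, 5] ≠ b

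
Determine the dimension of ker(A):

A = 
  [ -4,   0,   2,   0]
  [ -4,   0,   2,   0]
nullity(A) = 3

Row reduce:
R2 → R2 - (1)·R1
REF = 
  [ -4,   0,   2,   0]
  [  0,   0,   0,   0]
Pivot columns: 1 → 1 pivot.
rank(A) = 1, so nullity(A) = 4 - 1 = 3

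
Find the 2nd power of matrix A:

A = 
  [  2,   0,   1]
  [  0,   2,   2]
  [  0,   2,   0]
A² = A·A:
A²[1,1] = (2)(2) + (0)(0) + (1)(0) = 4
A²[1,2] = (2)(0) + (0)(2) + (1)(2) = 2
A²[1,3] = (2)(1) + (0)(2) + (1)(0) = 2
A²[2,1] = (0)(2) + (2)(0) + (2)(0) = 0
A²[2,2] = (0)(0) + (2)(2) + (2)(2) = 8
A²[2,3] = (0)(1) + (2)(2) + (2)(0) = 4
A²[3,1] = (0)(2) + (2)(0) + (0)(0) = 0
A²[3,2] = (0)(0) + (2)(2) + (0)(2) = 4
A²[3,3] = (0)(1) + (2)(2) + (0)(0) = 4
A² = 
  [  4,   2,   2]
  [  0,   8,   4]
  [  0,   4,   4]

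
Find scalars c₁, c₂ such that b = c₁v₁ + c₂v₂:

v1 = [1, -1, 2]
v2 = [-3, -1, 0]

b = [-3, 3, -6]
c1 = -3, c2 = 0

b = -3·v1 + 0·v2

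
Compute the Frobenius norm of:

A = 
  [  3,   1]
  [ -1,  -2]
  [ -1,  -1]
||A||_F = 4.123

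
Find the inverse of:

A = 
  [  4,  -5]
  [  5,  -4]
det(A) = (4)(-4) - (-5)(5) = 9
For a 2×2 matrix, A⁻¹ = (1/det(A)) · [[d, -b], [-c, a]]
    = (1/9) · [[-4, 5], [-5, 4]]

A⁻¹ = 
  [-4/9,  5/9]
  [-5/9,  4/9]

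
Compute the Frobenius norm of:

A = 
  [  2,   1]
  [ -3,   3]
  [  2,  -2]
||A||_F = 5.568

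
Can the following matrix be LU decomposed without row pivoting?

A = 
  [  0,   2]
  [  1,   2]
No.
A[1,1] = 0 but A[2,1] = 1 ≠ 0. Any LU with L unit lower triangular has (LU)[1,1] = U[1,1] and (LU)[2,1] = L[2,1]·U[1,1]; matching A forces U[1,1] = 0, which then forces (LU)[2,1] = 0 ≠ 1. A row swap (pivoting) is required.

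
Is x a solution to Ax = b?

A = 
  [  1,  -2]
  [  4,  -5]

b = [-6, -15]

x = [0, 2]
No

Ax = [-4, -10] ≠ b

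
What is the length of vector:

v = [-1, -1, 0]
1.414

||v||₂ = √((-1)² + (-1)² + (0)²) = √2 = 1.414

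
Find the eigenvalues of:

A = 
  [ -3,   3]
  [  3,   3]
λ = 3√2, -3√2  (≈ 4.243, -4.243)

tr(A) = 0, det(A) = -18
Characteristic polynomial: λ² - tr(A)λ + det(A) = λ² - 18
λ² - 18 = 0  ⇒  λ = (0 ± √((0)² - 4·(-18)))/2 = (0 ± √(72))/2
  = 3√2,  -3√2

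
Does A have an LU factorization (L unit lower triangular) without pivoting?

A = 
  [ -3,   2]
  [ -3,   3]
Yes.
A[1,1] = -3 ≠ 0, so Gaussian elimination proceeds without a row swap: multiplier ℓ₂₁ = (-3)/(-3) = 1, and U[2,2] = 3 - (1)(2) = 1.
L = 
  [  1,   0]
  [  1,   1]
U = 
  [ -3,   2]
  [  0,   1]
Check row 2 of LU: [(1)(-3), (1)(2) + 1] = [-3, 3] = row 2 of A ✓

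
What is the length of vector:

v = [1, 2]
2.236

||v||₂ = √((1)² + (2)²) = √5 = 2.236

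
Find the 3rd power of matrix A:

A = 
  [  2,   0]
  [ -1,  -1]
A^3 = 
  [  8,   0]
  [ -3,  -1]

A² = A·A:
A²[1,1] = (2)(2) + (0)(-1) = 4
A²[1,2] = (2)(0) + (0)(-1) = 0
A²[2,1] = (-1)(2) + (-1)(-1) = -1
A²[2,2] = (-1)(0) + (-1)(-1) = 1
A² = 
  [  4,   0]
  [ -1,   1]

A^3 = A^2·A:
A^3[1,1] = (4)(2) + (0)(-1) = 8
A^3[1,2] = (4)(0) + (0)(-1) = 0
A^3[2,1] = (-1)(2) + (1)(-1) = -3
A^3[2,2] = (-1)(0) + (1)(-1) = -1
A^3 = 
  [  8,   0]
  [ -3,  -1]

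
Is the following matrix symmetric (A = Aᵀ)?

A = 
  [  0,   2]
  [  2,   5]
Yes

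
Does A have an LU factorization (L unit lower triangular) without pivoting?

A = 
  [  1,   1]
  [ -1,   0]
Yes.
A[1,1] = 1 ≠ 0, so Gaussian elimination proceeds without a row swap: multiplier ℓ₂₁ = (-1)/(1) = -1, and U[2,2] = 0 - (-1)(1) = 1.
L = 
  [  1,   0]
  [ -1,   1]
U = 
  [  1,   1]
  [  0,   1]
Check row 2 of LU: [(-1)(1), (-1)(1) + 1] = [-1, 0] = row 2 of A ✓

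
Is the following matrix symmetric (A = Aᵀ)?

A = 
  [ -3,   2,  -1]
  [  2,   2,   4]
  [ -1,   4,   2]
Yes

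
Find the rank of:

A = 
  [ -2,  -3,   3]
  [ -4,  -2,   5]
Row reduce:
R2 → R2 - (2)·R1
REF = 
  [ -2,  -3,   3]
  [  0,   4,  -1]
Pivot columns: 1, 2 → 2 pivots.

rank(A) = 2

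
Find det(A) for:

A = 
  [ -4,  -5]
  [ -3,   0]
-15

For a 2×2 matrix, det = ad - bc = (-4)(0) - (-5)(-3) = -15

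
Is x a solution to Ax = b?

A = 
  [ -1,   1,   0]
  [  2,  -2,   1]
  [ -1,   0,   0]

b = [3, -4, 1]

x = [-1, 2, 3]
No

Ax = [3, -3, 1] ≠ b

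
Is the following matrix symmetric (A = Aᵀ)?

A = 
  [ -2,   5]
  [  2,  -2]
No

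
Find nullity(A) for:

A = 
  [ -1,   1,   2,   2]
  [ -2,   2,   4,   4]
nullity(A) = 3

Row reduce:
R2 → R2 - (2)·R1
REF = 
  [ -1,   1,   2,   2]
  [  0,   0,   0,   0]
Pivot columns: 1 → 1 pivot.
rank(A) = 1, so nullity(A) = 4 - 1 = 3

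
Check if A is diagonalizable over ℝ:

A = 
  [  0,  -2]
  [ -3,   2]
Yes

tr(A) = 2, det(A) = -6
Characteristic polynomial: λ² - tr(A)λ + det(A) = λ² - 2λ - 6
λ² - 2λ - 6 = 0  ⇒  λ = (2 ± √((-2)² - 4·(-6)))/2 = (2 ± √(28))/2
  = 1 + √7,  1 - √7
Eigenvalues: 1 + √7, 1 - √7  (≈ 3.646, -1.646)
The two irrational eigenvalues are distinct (simple), so each has alg. mult. = geom. mult. = 1.
Sum of geometric multiplicities equals n, so A has n independent eigenvectors.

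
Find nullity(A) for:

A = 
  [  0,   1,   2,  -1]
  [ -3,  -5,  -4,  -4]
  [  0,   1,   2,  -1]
nullity(A) = 2

Row reduce:
Swap R1 ↔ R2
R3 → R3 - (1)·R2
REF = 
  [ -3,  -5,  -4,  -4]
  [  0,   1,   2,  -1]
  [  0,   0,   0,   0]
Pivot columns: 1, 2 → 2 pivots.
rank(A) = 2, so nullity(A) = 4 - 2 = 2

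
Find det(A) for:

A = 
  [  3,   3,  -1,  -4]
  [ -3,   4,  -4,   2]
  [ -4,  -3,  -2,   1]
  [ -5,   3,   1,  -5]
Cofactor expansion along row 1: det(A) = a₁₁M₁₁ - a₁₂M₁₂ + a₁₃M₁₃ - a₁₄M₁₄

M₁₁ = det[[4, -4, 2]; [-3, -2, 1]; [3, 1, -5]]
  = (4)·((-2)(-5) - (1)(1)) - (-4)·((-3)(-5) - (1)(3)) + (2)·((-3)(1) - (-2)(3))
  = (4)(9) - (-4)(12) + (2)(3)
  = 90
M₁₂ = det[[-3, -4, 2]; [-4, -2, 1]; [-5, 1, -5]]
  = (-3)·((-2)(-5) - (1)(1)) - (-4)·((-4)(-5) - (1)(-5)) + (2)·((-4)(1) - (-2)(-5))
  = (-3)(9) - (-4)(25) + (2)(-14)
  = 45
M₁₃ = det[[-3, 4, 2]; [-4, -3, 1]; [-5, 3, -5]]
  = (-3)·((-3)(-5) - (1)(3)) - (4)·((-4)(-5) - (1)(-5)) + (2)·((-4)(3) - (-3)(-5))
  = (-3)(12) - (4)(25) + (2)(-27)
  = -190
M₁₄ = det[[-3, 4, -4]; [-4, -3, -2]; [-5, 3, 1]]
  = (-3)·((-3)(1) - (-2)(3)) - (4)·((-4)(1) - (-2)(-5)) + (-4)·((-4)(3) - (-3)(-5))
  = (-3)(3) - (4)(-14) + (-4)(-27)
  = 155

det(A) = (3)(90) - (3)(45) + (-1)(-190) - (-4)(155) = 945

det(A) = 945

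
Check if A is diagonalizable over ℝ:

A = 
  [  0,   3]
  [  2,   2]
Yes

tr(A) = 2, det(A) = -6
Characteristic polynomial: λ² - tr(A)λ + det(A) = λ² - 2λ - 6
λ² - 2λ - 6 = 0  ⇒  λ = (2 ± √((-2)² - 4·(-6)))/2 = (2 ± √(28))/2
  = 1 + √7,  1 - √7
Eigenvalues: 1 + √7, 1 - √7  (≈ 3.646, -1.646)
The two irrational eigenvalues are distinct (simple), so each has alg. mult. = geom. mult. = 1.
Sum of geometric multiplicities equals n, so A has n independent eigenvectors.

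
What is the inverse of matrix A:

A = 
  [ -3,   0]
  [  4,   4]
det(A) = (-3)(4) - (0)(4) = -12
For a 2×2 matrix, A⁻¹ = (1/det(A)) · [[d, -b], [-c, a]]
    = (-1/12) · [[4, 0], [-4, -3]]

A⁻¹ = 
  [-1/3,    0]
  [ 1/3,  1/4]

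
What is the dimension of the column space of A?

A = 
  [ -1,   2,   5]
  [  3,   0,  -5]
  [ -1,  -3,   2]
Row reduce:
R2 → R2 + (3)·R1
R3 → R3 - (1)·R1
R3 → R3 + (5/6)·R2
REF = 
  [  -1,    2,    5]
  [   0,    6,   10]
  [   0,    0, 16/3]
Pivot columns: 1, 2, 3 → 3 pivots.
dim(Col(A)) = number of pivot columns = 3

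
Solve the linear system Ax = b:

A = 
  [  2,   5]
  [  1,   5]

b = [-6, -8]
x = [2, -2]

Row reduce the augmented matrix [A|b]:
R2 → R2 - (1/2)·R1
REF = 
  [  2,   5,  -6]
  [  0, 5/2,  -5]

Back-substitution:
x₂ = (-5) / (5/2) = -2
x₁ = (-6 - (5)(-2)) / 2 = 2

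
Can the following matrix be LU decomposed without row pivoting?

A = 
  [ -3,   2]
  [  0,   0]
Yes.
A[1,1] = -3 ≠ 0, so Gaussian elimination proceeds without a row swap: multiplier ℓ₂₁ = (0)/(-3) = 0, and U[2,2] = 0 - (0)(2) = 0.
L = 
  [  1,   0]
  [  0,   1]
U = 
  [ -3,   2]
  [  0,   0]
Check row 2 of LU: [(0)(-3), (0)(2) + 0] = [0, 0] = row 2 of A ✓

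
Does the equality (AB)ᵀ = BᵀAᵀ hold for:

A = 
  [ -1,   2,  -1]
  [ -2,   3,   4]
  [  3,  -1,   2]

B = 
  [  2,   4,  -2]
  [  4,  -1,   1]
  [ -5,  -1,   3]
Yes

(AB)ᵀ = 
  [ 11, -12,  -8]
  [ -5, -15,  11]
  [  1,  19,  -1]

BᵀAᵀ = 
  [ 11, -12,  -8]
  [ -5, -15,  11]
  [  1,  19,  -1]

Both sides are equal — this is the standard identity (AB)ᵀ = BᵀAᵀ, which holds for all A, B.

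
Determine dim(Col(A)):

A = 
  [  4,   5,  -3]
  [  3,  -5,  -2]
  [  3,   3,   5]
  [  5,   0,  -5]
Row reduce:
R2 → R2 - (3/4)·R1
R3 → R3 - (3/4)·R1
R4 → R4 - (5/4)·R1
R3 → R3 - (3/35)·R2
R4 → R4 - (5/7)·R2
R4 → R4 + (50/253)·R3
REF = 
  [     4,      5,     -3]
  [     0,  -35/4,    1/4]
  [     0,      0, 253/35]
  [     0,      0,      0]
Pivot columns: 1, 2, 3 → 3 pivots.
dim(Col(A)) = number of pivot columns = 3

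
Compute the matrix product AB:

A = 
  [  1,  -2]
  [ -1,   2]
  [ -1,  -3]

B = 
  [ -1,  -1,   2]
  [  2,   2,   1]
AB = 
  [ -5,  -5,   0]
  [  5,   5,   0]
  [ -5,  -5,  -5]

A is 3×2 and B is 2×3, so AB is 3×3. Each entry is (row of A)·(column of B):
AB[1,1] = (1)(-1) + (-2)(2) = -5
AB[1,2] = (1)(-1) + (-2)(2) = -5
AB[1,3] = (1)(2) + (-2)(1) = 0
AB[2,1] = (-1)(-1) + (2)(2) = 5
AB[2,2] = (-1)(-1) + (2)(2) = 5
AB[2,3] = (-1)(2) + (2)(1) = 0
AB[3,1] = (-1)(-1) + (-3)(2) = -5
AB[3,2] = (-1)(-1) + (-3)(2) = -5
AB[3,3] = (-1)(2) + (-3)(1) = -5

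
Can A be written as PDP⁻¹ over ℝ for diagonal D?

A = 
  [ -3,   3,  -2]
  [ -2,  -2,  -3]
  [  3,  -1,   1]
No

Characteristic polynomial: det(λI - A) = λ³ + 4λ² + 10λ + 22
By the rational root theorem any rational root is an integer dividing 22; none of those is a root, so p(λ) has no rational roots and hence (being an irreducible cubic) no repeated roots.
Discriminant of the cubic: Δ = -5260
Δ < 0 ⇒ one real eigenvalue and a complex-conjugate pair: λ ≈ -3.075, -0.4626 + 2.635i, -0.4626 - 2.635i
Has complex eigenvalues (not diagonalizable over ℝ).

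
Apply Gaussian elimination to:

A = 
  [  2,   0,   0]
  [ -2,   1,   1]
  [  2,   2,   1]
Row operations:
R2 → R2 + (1)·R1
R3 → R3 - (1)·R1
R3 → R3 - (2)·R2

Resulting echelon form:
REF = 
  [  2,   0,   0]
  [  0,   1,   1]
  [  0,   0,  -1]

Rank = 3 (number of non-zero pivot rows).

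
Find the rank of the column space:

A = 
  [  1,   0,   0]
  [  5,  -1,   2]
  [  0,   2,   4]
Row reduce:
R2 → R2 - (5)·R1
R3 → R3 + (2)·R2
REF = 
  [  1,   0,   0]
  [  0,  -1,   2]
  [  0,   0,   8]
Pivot columns: 1, 2, 3 → 3 pivots.
dim(Col(A)) = number of pivot columns = 3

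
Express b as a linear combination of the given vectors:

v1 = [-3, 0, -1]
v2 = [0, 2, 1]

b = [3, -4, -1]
c1 = -1, c2 = -2

b = -1·v1 + -2·v2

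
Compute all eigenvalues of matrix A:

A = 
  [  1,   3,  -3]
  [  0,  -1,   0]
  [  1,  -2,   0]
λ = -1, (1 + i√11)/2, (1 - i√11)/2  (≈ -1, 0.5 + 1.658i, 0.5 - 1.658i)

Characteristic polynomial: det(λI - A) = λ³ + 2λ + 3
Testing integer divisors of the constant term: p(-1) = 0, so (λ + 1) is a factor:
p(λ) = (λ + 1)(λ² - λ + 3)
λ² - λ + 3 = 0  ⇒  λ = (1 ± √((-1)² - 4·(3)))/2 = (1 ± √(-11))/2
  = (1 + i√11)/2,  (1 - i√11)/2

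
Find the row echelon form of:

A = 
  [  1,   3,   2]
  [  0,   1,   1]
Row operations:
No row operations needed (already in echelon form).

Resulting echelon form:
REF = 
  [  1,   3,   2]
  [  0,   1,   1]

Rank = 2 (number of non-zero pivot rows).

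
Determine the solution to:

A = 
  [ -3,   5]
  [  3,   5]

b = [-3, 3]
x = [1, 0]

Row reduce the augmented matrix [A|b]:
R2 → R2 + (1)·R1
REF = 
  [ -3,   5,  -3]
  [  0,  10,   0]

Back-substitution:
x₂ = 0 / 10 = 0
x₁ = (-3 - (5)(0)) / (-3) = 1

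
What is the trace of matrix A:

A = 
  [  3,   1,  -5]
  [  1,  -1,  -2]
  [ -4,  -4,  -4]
-2

tr(A) = 3 + -1 + -4 = -2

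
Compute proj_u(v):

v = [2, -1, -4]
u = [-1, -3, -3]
v·u = (2)(-1) + (-1)(-3) + (-4)(-3) = 13
u·u = (-1)² + (-3)² + (-3)² = 19
proj_u(v) = (v·u / u·u) × u = (13/19) × u

proj_u(v) = [-13/19, -39/19, -39/19]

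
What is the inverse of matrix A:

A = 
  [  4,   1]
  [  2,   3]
det(A) = (4)(3) - (1)(2) = 10
For a 2×2 matrix, A⁻¹ = (1/det(A)) · [[d, -b], [-c, a]]
    = (1/10) · [[3, -1], [-2, 4]]

A⁻¹ = 
  [ 3/10, -1/10]
  [ -1/5,   2/5]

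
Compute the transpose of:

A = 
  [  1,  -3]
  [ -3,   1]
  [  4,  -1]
Aᵀ = 
  [  1,  -3,   4]
  [ -3,   1,  -1]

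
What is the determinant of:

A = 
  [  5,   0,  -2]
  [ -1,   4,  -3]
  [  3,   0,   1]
44

Cofactor expansion along row 1:
det(A) = (5)·((4)(1) - (-3)(0)) - (0)·((-1)(1) - (-3)(3)) + (-2)·((-1)(0) - (4)(3))
  = (5)(4) - (0)(8) + (-2)(-12)
  = 44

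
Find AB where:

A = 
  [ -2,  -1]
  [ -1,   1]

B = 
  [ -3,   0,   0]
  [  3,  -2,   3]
A is 2×2 and B is 2×3, so AB is 2×3. Each entry is (row of A)·(column of B):
AB[1,1] = (-2)(-3) + (-1)(3) = 3
AB[1,2] = (-2)(0) + (-1)(-2) = 2
AB[1,3] = (-2)(0) + (-1)(3) = -3
AB[2,1] = (-1)(-3) + (1)(3) = 6
AB[2,2] = (-1)(0) + (1)(-2) = -2
AB[2,3] = (-1)(0) + (1)(3) = 3

AB = 
  [  3,   2,  -3]
  [  6,  -2,   3]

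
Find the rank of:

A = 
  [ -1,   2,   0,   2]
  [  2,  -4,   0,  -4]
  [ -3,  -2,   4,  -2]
rank(A) = 2

Row reduce:
R2 → R2 + (2)·R1
R3 → R3 - (3)·R1
Swap R2 ↔ R3
REF = 
  [ -1,   2,   0,   2]
  [  0,  -8,   4,  -8]
  [  0,   0,   0,   0]
Pivot columns: 1, 2 → 2 pivots.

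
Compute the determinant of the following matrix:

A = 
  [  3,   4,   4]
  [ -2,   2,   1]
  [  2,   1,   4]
37

Cofactor expansion along row 1:
det(A) = (3)·((2)(4) - (1)(1)) - (4)·((-2)(4) - (1)(2)) + (4)·((-2)(1) - (2)(2))
  = (3)(7) - (4)(-10) + (4)(-6)
  = 37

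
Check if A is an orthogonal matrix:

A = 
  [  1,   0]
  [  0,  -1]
Yes

AᵀA = 
  [  1,   0]
  [  0,   1]
= I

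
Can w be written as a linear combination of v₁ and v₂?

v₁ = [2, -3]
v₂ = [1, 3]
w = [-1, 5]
Yes

Form the augmented matrix and row-reduce:
[v₁|v₂|w] = 
  [  2,   1,  -1]
  [ -3,   3,   5]
R2 → R2 + (3/2)·R1
REF = 
  [  2,   1,  -1]
  [  0, 9/2, 7/2]

No row of the form [0 0 | nonzero], so the system is consistent. Back-substitution gives c₁ = -8/9, c₂ = 7/9: w = (-8/9)·v₁ + (7/9)·v₂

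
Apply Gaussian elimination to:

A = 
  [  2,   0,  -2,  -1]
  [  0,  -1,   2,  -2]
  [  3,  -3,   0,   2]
Row operations:
R3 → R3 - (3/2)·R1
R3 → R3 - (3)·R2

Resulting echelon form:
REF = 
  [   2,    0,   -2,   -1]
  [   0,   -1,    2,   -2]
  [   0,    0,   -3, 19/2]

Rank = 3 (number of non-zero pivot rows).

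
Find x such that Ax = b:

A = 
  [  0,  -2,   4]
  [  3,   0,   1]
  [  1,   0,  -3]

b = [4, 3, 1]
x = [1, -2, 0]

Row reduce the augmented matrix [A|b]:
Swap R1 ↔ R2
R3 → R3 - (1/3)·R1
REF = 
  [    3,     0,     1,     3]
  [    0,    -2,     4,     4]
  [    0,     0, -10/3,     0]

Back-substitution:
x₃ = 0 / (-10/3) = 0
x₂ = (4 - (4)(0)) / (-2) = -2
x₁ = (3 - (0)(-2) - (1)(0)) / 3 = 1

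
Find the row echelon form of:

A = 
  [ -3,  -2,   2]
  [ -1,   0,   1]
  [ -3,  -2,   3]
Row operations:
R2 → R2 - (1/3)·R1
R3 → R3 - (1)·R1

Resulting echelon form:
REF = 
  [ -3,  -2,   2]
  [  0, 2/3, 1/3]
  [  0,   0,   1]

Rank = 3 (number of non-zero pivot rows).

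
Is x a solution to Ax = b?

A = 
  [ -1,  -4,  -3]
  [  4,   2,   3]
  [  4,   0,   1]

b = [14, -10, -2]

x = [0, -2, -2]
Yes

Ax = [14, -10, -2] = b ✓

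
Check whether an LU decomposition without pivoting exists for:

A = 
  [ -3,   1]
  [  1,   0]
Yes.
A[1,1] = -3 ≠ 0, so Gaussian elimination proceeds without a row swap: multiplier ℓ₂₁ = (1)/(-3) = -1/3, and U[2,2] = 0 - (-1/3)(1) = 1/3.
L = 
  [   1,    0]
  [-1/3,    1]
U = 
  [ -3,   1]
  [  0, 1/3]
Check row 2 of LU: [(-1/3)(-3), (-1/3)(1) + (1/3)] = [1, 0] = row 2 of A ✓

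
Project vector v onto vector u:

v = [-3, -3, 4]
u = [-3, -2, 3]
proj_u(v) = [-81/22, -27/11, 81/22]

v·u = (-3)(-3) + (-3)(-2) + (4)(3) = 27
u·u = (-3)² + (-2)² + (3)² = 22
proj_u(v) = (v·u / u·u) × u = (27/22) × u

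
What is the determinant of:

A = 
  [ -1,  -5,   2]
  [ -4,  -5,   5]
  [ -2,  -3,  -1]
Cofactor expansion along row 1:
det(A) = (-1)·((-5)(-1) - (5)(-3)) - (-5)·((-4)(-1) - (5)(-2)) + (2)·((-4)(-3) - (-5)(-2))
  = (-1)(20) - (-5)(14) + (2)(2)
  = 54

det(A) = 54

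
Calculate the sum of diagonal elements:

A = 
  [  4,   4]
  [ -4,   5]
9

tr(A) = 4 + 5 = 9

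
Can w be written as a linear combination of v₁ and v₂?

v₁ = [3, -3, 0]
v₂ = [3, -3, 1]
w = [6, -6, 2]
Yes

Form the augmented matrix and row-reduce:
[v₁|v₂|w] = 
  [  3,   3,   6]
  [ -3,  -3,  -6]
  [  0,   1,   2]
R2 → R2 + (1)·R1
Swap R2 ↔ R3
REF = 
  [  3,   3,   6]
  [  0,   1,   2]
  [  0,   0,   0]

No row of the form [0 0 | nonzero], so the system is consistent. Back-substitution gives c₁ = 0, c₂ = 2: w = (0)·v₁ + (2)·v₂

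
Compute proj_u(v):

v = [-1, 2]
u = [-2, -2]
v·u = (-1)(-2) + (2)(-2) = -2
u·u = (-2)² + (-2)² = 8
proj_u(v) = (v·u / u·u) × u = (-2/8) × u = (-1/4) × u

proj_u(v) = [1/2, 1/2]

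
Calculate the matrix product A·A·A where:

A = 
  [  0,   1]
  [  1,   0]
A^3 = 
  [  0,   1]
  [  1,   0]

A² = A·A:
A²[1,1] = (0)(0) + (1)(1) = 1
A²[1,2] = (0)(1) + (1)(0) = 0
A²[2,1] = (1)(0) + (0)(1) = 0
A²[2,2] = (1)(1) + (0)(0) = 1
A² = 
  [  1,   0]
  [  0,   1]

A^3 = A^2·A:
A^3[1,1] = (1)(0) + (0)(1) = 0
A^3[1,2] = (1)(1) + (0)(0) = 1
A^3[2,1] = (0)(0) + (1)(1) = 1
A^3[2,2] = (0)(1) + (1)(0) = 0
A^3 = 
  [  0,   1]
  [  1,   0]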